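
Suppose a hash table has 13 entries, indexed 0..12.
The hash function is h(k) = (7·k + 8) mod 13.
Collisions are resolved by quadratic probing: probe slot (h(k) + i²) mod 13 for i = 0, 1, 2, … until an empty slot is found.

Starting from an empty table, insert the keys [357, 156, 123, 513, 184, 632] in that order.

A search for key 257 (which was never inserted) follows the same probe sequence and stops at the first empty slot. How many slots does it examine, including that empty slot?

2

357 hashes to 11; slot 11 is free -> place at 11.
156 hashes to 8; slot 8 is free -> place at 8.
123 hashes to 11; 11 taken -> place at 12.
513 hashes to 11; 11,12 taken -> place at 2.
184 hashes to 9; slot 9 is free -> place at 9.
632 hashes to 12; 12 taken -> place at 0.
Table: [632, ∅, 513, ∅, ∅, ∅, ∅, ∅, 156, 184, ∅, 357, 123]
Lookup 257: h=0, probe 0,1 → slot 1 empty, not found.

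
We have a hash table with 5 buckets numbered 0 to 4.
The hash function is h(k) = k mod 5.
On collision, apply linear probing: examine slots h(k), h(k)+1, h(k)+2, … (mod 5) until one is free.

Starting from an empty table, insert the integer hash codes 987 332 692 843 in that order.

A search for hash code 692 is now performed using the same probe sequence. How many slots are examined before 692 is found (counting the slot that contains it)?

987 hashes to 2; slot 2 is free → place at 2.
332 hashes to 2; 2 taken → place at 3.
692 hashes to 2; 2,3 taken → place at 4.
843 hashes to 3; 3,4 taken → place at 0.
Table: [843, _, 987, 332, 692]
Lookup 692: h=2, probe 2,3,4 → found at 4.

3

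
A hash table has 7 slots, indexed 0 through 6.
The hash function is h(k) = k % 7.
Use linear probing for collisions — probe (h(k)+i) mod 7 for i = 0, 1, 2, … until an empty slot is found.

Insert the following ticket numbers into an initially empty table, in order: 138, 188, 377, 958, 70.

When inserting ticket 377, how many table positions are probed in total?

2

138: h=5 -> slot 5
188: h=6 -> slot 6
377: h=6, probe 6,0 -> slot 0
958: h=6, probe 6,0,1 -> slot 1
70: h=0, probe 0,1,2 -> slot 2
Table: [377, 958, 70, ∅, ∅, 138, 188]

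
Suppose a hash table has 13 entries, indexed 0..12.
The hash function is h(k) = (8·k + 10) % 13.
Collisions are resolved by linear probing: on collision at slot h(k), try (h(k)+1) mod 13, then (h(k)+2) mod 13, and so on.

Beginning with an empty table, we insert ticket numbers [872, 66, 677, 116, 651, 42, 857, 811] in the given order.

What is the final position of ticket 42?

9

872: h=5 → slot 5
66: h=5, probe 5,6 → slot 6
677: h=5, probe 5,6,7 → slot 7
116: h=2 → slot 2
651: h=5, probe 5,6,7,8 → slot 8
42: h=8, probe 8,9 → slot 9
857: h=2, probe 2,3 → slot 3
811: h=11 → slot 11
Table: [_, _, 116, 857, _, 872, 66, 677, 651, 42, _, 811, _]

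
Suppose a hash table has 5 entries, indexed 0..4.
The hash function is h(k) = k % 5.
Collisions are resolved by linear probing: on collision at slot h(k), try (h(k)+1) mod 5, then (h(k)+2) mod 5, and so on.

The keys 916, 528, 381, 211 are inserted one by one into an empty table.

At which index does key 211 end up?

916: h=1 => slot 1
528: h=3 => slot 3
381: h=1, probe 1,2 => slot 2
211: h=1, probe 1,2,3,4 => slot 4
Table: [∅, 916, 381, 528, 211]

4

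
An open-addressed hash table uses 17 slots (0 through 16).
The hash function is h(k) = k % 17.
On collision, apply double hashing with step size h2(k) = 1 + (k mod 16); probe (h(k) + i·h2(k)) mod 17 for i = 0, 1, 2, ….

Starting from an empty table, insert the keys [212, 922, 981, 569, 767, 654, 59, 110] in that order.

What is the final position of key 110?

212: h=8 → slot 8
922: h=4 → slot 4
981: h=12 → slot 12
569: h=8, h2=10, probe 8,1 → slot 1
767: h=2 → slot 2
654: h=8, h2=15, probe 8,6 → slot 6
59: h=8, h2=12, probe 8,3 → slot 3
110: h=8, h2=15, probe 8,6,4,2,0 → slot 0
Table: [110, 569, 767, 59, 922, ., 654, ., 212, ., ., ., 981, ., ., ., .]

0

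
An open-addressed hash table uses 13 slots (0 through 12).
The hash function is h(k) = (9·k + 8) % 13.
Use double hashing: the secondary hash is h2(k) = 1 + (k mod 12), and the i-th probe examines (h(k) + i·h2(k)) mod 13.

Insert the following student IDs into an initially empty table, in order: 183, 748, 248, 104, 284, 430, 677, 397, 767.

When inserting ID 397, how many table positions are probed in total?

Insert 183: h=4, slot 4 empty => index 4.
Insert 748: h=6, slot 6 empty => index 6.
Insert 248: h=4, h2=9, slot 4 occupied => index 0.
Insert 104: h=8, slot 8 empty => index 8.
Insert 284: h=3, slot 3 empty => index 3.
Insert 430: h=4, h2=11, slot 4 occupied => index 2.
Insert 677: h=4, h2=6, slot 4 occupied => index 10.
Insert 397: h=6, h2=2, slots 6,8,10 occupied => index 12.
Insert 767: h=8, h2=12, slot 8 occupied => index 7.
Table: [248, _, 430, 284, 183, _, 748, 767, 104, _, 677, _, 397]

4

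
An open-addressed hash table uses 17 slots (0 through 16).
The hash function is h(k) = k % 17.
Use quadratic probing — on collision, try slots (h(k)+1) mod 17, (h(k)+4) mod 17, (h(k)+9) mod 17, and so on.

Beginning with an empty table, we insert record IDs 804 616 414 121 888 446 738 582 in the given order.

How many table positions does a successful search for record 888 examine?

804: h=5 -> slot 5
616: h=4 -> slot 4
414: h=6 -> slot 6
121: h=2 -> slot 2
888: h=4, probe 4,5,8 -> slot 8
446: h=4, probe 4,5,8,13 -> slot 13
738: h=7 -> slot 7
582: h=4, probe 4,5,8,13,3 -> slot 3
Table: [-, -, 121, 582, 616, 804, 414, 738, 888, -, -, -, -, 446, -, -, -]
Lookup 888: h=4, probe 4,5,8 → found at 8.

3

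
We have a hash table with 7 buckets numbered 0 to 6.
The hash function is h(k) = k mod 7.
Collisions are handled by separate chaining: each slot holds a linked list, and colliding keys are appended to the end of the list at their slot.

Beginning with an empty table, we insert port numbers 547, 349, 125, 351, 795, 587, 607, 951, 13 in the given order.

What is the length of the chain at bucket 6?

547 -> bucket 1
349 -> bucket 6
125 -> bucket 6 (collision)
351 -> bucket 1 (collision)
795 -> bucket 4
587 -> bucket 6 (collision)
607 -> bucket 5
951 -> bucket 6 (collision)
13 -> bucket 6 (collision)
Final buckets:
0: _
1: 547 -> 351
2: _
3: _
4: 795
5: 607
6: 349 -> 125 -> 587 -> 951 -> 13

5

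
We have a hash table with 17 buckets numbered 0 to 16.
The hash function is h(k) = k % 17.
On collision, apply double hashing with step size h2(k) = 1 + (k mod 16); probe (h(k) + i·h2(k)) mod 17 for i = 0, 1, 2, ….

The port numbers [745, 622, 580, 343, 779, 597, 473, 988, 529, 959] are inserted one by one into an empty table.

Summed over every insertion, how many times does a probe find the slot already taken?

6

745: h=14 => slot 14
622: h=10 => slot 10
580: h=2 => slot 2
343: h=3 => slot 3
779: h=14, h2=12, probe 14,9 => slot 9
597: h=2, h2=6, probe 2,8 => slot 8
473: h=14, h2=10, probe 14,7 => slot 7
988: h=2, h2=13, probe 2,15 => slot 15
529: h=2, h2=2, probe 2,4 => slot 4
959: h=7, h2=16, probe 7,6 => slot 6
Table: [—, —, 580, 343, 529, —, 959, 473, 597, 779, 622, —, —, —, 745, 988, —]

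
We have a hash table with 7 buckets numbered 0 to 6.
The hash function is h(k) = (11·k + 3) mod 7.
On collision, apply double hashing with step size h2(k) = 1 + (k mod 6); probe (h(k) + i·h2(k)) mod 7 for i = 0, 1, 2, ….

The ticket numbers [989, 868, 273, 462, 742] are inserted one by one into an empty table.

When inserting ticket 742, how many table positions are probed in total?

2

989 hashes to 4; slot 4 is free => place at 4.
868 hashes to 3; slot 3 is free => place at 3.
273 hashes to 3, h2=4; 3 taken => place at 0.
462 hashes to 3, h2=1; 3,4 taken => place at 5.
742 hashes to 3, h2=5; 3 taken => place at 1.
Table: [273, 742, _, 868, 989, 462, _]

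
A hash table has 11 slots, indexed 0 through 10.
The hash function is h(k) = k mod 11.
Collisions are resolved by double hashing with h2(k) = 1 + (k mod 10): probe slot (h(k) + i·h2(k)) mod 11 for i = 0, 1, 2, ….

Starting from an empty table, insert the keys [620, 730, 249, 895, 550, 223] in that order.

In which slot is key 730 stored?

620 hashes to 4; slot 4 is free => place at 4.
730 hashes to 4, h2=1; 4 taken => place at 5.
249 hashes to 7; slot 7 is free => place at 7.
895 hashes to 4, h2=6; 4 taken => place at 10.
550 hashes to 0; slot 0 is free => place at 0.
223 hashes to 3; slot 3 is free => place at 3.
Table: [550, -, -, 223, 620, 730, -, 249, -, -, 895]

5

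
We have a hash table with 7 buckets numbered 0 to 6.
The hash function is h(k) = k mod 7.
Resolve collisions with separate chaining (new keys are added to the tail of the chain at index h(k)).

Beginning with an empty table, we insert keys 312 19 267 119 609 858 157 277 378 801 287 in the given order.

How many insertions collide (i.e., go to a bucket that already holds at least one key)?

6

Insert 312: h=4, bucket 4 empty → new chain.
Insert 19: h=5, bucket 5 empty → new chain.
Insert 267: h=1, bucket 1 empty → new chain.
Insert 119: h=0, bucket 0 empty → new chain.
Insert 609: h=0, bucket 0 nonempty → append to chain.
Insert 858: h=4, bucket 4 nonempty → append to chain.
Insert 157: h=3, bucket 3 empty → new chain.
Insert 277: h=4, bucket 4 nonempty → append to chain.
Insert 378: h=0, bucket 0 nonempty → append to chain.
Insert 801: h=3, bucket 3 nonempty → append to chain.
Insert 287: h=0, bucket 0 nonempty → append to chain.
Final buckets:
0: 119 -> 609 -> 378 -> 287
1: 267
2: -
3: 157 -> 801
4: 312 -> 858 -> 277
5: 19
6: -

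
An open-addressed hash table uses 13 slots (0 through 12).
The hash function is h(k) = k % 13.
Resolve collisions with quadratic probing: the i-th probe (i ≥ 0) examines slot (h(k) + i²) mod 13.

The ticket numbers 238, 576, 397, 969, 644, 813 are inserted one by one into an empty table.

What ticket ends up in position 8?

Insert 238: h=4, slot 4 empty -> index 4.
Insert 576: h=4, slot 4 occupied -> index 5.
Insert 397: h=7, slot 7 empty -> index 7.
Insert 969: h=7, slot 7 occupied -> index 8.
Insert 644: h=7, slots 7,8 occupied -> index 11.
Insert 813: h=7, slots 7,8,11 occupied -> index 3.
Table: [., ., ., 813, 238, 576, ., 397, 969, ., ., 644, .]

969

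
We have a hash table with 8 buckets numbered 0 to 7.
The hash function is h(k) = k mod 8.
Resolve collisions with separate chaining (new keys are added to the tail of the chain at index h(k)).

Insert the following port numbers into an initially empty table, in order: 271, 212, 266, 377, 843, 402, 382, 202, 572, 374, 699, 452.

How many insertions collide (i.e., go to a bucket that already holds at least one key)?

6

271 → bucket 7
212 → bucket 4
266 → bucket 2
377 → bucket 1
843 → bucket 3
402 → bucket 2 (collision)
382 → bucket 6
202 → bucket 2 (collision)
572 → bucket 4 (collision)
374 → bucket 6 (collision)
699 → bucket 3 (collision)
452 → bucket 4 (collision)
Final buckets:
0: —
1: 377
2: 266 -> 402 -> 202
3: 843 -> 699
4: 212 -> 572 -> 452
5: —
6: 382 -> 374
7: 271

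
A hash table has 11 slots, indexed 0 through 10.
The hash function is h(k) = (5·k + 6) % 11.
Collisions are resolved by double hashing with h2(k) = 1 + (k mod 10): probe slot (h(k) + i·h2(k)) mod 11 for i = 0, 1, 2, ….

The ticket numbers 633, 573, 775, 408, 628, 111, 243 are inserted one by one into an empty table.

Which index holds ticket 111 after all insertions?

Insert 633: h=3, slot 3 empty → index 3.
Insert 573: h=0, slot 0 empty → index 0.
Insert 775: h=9, slot 9 empty → index 9.
Insert 408: h=0, h2=9, slots 0,9 occupied → index 7.
Insert 628: h=0, h2=9, slots 0,9,7 occupied → index 5.
Insert 111: h=0, h2=2, slot 0 occupied → index 2.
Insert 243: h=0, h2=4, slot 0 occupied → index 4.
Table: [573, ., 111, 633, 243, 628, ., 408, ., 775, .]

2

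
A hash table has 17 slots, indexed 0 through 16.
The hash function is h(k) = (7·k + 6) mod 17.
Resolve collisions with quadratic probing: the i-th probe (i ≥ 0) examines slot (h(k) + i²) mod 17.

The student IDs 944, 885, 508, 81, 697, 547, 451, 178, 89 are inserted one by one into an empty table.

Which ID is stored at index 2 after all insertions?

Insert 944: h=1, slot 1 empty => index 1.
Insert 885: h=13, slot 13 empty => index 13.
Insert 508: h=9, slot 9 empty => index 9.
Insert 81: h=12, slot 12 empty => index 12.
Insert 697: h=6, slot 6 empty => index 6.
Insert 547: h=10, slot 10 empty => index 10.
Insert 451: h=1, slot 1 occupied => index 2.
Insert 178: h=11, slot 11 empty => index 11.
Insert 89: h=0, slot 0 empty => index 0.
Table: [89, 944, 451, _, _, _, 697, _, _, 508, 547, 178, 81, 885, _, _, _]

451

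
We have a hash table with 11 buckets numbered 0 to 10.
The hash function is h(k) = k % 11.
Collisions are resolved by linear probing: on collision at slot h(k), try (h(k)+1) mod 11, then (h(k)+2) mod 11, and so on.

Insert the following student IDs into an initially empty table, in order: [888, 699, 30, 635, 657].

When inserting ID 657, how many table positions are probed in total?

Insert 888: h=8, slot 8 empty => index 8.
Insert 699: h=6, slot 6 empty => index 6.
Insert 30: h=8, slot 8 occupied => index 9.
Insert 635: h=8, slots 8,9 occupied => index 10.
Insert 657: h=8, slots 8,9,10 occupied => index 0.
Table: [657, —, —, —, —, —, 699, —, 888, 30, 635]

4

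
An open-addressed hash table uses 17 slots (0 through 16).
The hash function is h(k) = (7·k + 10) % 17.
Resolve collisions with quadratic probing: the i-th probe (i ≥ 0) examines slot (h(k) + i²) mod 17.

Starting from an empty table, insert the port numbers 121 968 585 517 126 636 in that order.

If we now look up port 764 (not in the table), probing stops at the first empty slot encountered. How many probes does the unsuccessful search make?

121: h=7 -> slot 7
968: h=3 -> slot 3
585: h=8 -> slot 8
517: h=8, probe 8,9 -> slot 9
126: h=8, probe 8,9,12 -> slot 12
636: h=8, probe 8,9,12,0 -> slot 0
Table: [636, ∅, ∅, 968, ∅, ∅, ∅, 121, 585, 517, ∅, ∅, 126, ∅, ∅, ∅, ∅]
Lookup 764: h=3, probe 3,4 → slot 4 empty, not found.

2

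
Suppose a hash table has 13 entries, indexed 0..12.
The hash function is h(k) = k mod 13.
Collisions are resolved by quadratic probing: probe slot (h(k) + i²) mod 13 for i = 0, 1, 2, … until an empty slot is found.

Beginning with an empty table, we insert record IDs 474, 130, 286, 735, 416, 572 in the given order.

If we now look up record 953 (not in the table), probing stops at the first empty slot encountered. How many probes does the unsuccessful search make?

2

Insert 474: h=6, slot 6 empty → index 6.
Insert 130: h=0, slot 0 empty → index 0.
Insert 286: h=0, slot 0 occupied → index 1.
Insert 735: h=7, slot 7 empty → index 7.
Insert 416: h=0, slots 0,1 occupied → index 4.
Insert 572: h=0, slots 0,1,4 occupied → index 9.
Table: [130, 286, ∅, ∅, 416, ∅, 474, 735, ∅, 572, ∅, ∅, ∅]
Lookup 953: h=4, probe 4,5 → slot 5 empty, not found.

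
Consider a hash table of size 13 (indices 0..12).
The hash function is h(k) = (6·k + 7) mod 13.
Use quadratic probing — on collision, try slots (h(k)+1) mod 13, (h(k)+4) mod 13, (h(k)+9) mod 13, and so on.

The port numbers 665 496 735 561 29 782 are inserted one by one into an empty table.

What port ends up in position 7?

496

665: h=6 → slot 6
496: h=6, probe 6,7 → slot 7
735: h=10 → slot 10
561: h=6, probe 6,7,10,2 → slot 2
29: h=12 → slot 12
782: h=6, probe 6,7,10,2,9 → slot 9
Table: [—, —, 561, —, —, —, 665, 496, —, 782, 735, —, 29]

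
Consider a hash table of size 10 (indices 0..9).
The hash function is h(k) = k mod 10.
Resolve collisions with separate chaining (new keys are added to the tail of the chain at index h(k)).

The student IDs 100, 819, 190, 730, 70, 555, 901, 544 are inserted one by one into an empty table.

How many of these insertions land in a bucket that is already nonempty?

Insert 100: h=0, bucket 0 empty -> new chain.
Insert 819: h=9, bucket 9 empty -> new chain.
Insert 190: h=0, bucket 0 nonempty -> append to chain.
Insert 730: h=0, bucket 0 nonempty -> append to chain.
Insert 70: h=0, bucket 0 nonempty -> append to chain.
Insert 555: h=5, bucket 5 empty -> new chain.
Insert 901: h=1, bucket 1 empty -> new chain.
Insert 544: h=4, bucket 4 empty -> new chain.
Final buckets:
0: 100 -> 190 -> 730 -> 70
1: 901
2: —
3: —
4: 544
5: 555
6: —
7: —
8: —
9: 819

3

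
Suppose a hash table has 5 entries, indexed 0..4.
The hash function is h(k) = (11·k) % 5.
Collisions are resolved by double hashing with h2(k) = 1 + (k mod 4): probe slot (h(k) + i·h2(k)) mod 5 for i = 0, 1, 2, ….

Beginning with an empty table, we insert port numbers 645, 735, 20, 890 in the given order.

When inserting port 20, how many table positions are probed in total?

2

Insert 645: h=0, slot 0 empty → index 0.
Insert 735: h=0, h2=4, slot 0 occupied → index 4.
Insert 20: h=0, h2=1, slot 0 occupied → index 1.
Insert 890: h=0, h2=3, slot 0 occupied → index 3.
Table: [645, 20, ∅, 890, 735]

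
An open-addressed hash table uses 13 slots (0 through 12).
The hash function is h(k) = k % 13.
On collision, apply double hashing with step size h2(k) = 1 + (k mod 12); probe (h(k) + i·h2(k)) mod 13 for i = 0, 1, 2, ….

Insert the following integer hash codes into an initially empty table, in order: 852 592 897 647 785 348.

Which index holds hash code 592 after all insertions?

12

852 hashes to 7; slot 7 is free -> place at 7.
592 hashes to 7, h2=5; 7 taken -> place at 12.
897 hashes to 0; slot 0 is free -> place at 0.
647 hashes to 10; slot 10 is free -> place at 10.
785 hashes to 5; slot 5 is free -> place at 5.
348 hashes to 10, h2=1; 10 taken -> place at 11.
Table: [897, ., ., ., ., 785, ., 852, ., ., 647, 348, 592]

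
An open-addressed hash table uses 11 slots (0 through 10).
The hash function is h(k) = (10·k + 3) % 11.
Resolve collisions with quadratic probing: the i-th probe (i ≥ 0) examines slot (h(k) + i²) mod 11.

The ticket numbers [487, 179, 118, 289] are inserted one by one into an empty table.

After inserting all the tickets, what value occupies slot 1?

179

Insert 487: h=0, slot 0 empty → index 0.
Insert 179: h=0, slot 0 occupied → index 1.
Insert 118: h=6, slot 6 empty → index 6.
Insert 289: h=0, slots 0,1 occupied → index 4.
Table: [487, 179, ., ., 289, ., 118, ., ., ., .]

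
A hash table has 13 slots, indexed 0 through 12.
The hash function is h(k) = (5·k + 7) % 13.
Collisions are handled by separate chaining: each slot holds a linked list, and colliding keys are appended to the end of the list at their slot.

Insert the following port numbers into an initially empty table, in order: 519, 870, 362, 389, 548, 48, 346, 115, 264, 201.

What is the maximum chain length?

Insert 519: h=2, bucket 2 empty -> new chain.
Insert 870: h=2, bucket 2 nonempty -> append to chain.
Insert 362: h=10, bucket 10 empty -> new chain.
Insert 389: h=2, bucket 2 nonempty -> append to chain.
Insert 548: h=4, bucket 4 empty -> new chain.
Insert 48: h=0, bucket 0 empty -> new chain.
Insert 346: h=8, bucket 8 empty -> new chain.
Insert 115: h=10, bucket 10 nonempty -> append to chain.
Insert 264: h=1, bucket 1 empty -> new chain.
Insert 201: h=11, bucket 11 empty -> new chain.
Final buckets:
0: 48
1: 264
2: 519 -> 870 -> 389
3: -
4: 548
5: -
6: -
7: -
8: 346
9: -
10: 362 -> 115
11: 201
12: -

3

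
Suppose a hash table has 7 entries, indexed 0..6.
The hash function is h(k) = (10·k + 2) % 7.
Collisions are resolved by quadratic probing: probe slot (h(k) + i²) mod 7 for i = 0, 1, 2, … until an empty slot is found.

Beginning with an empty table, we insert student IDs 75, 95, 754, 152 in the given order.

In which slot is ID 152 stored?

Insert 75: h=3, slot 3 empty → index 3.
Insert 95: h=0, slot 0 empty → index 0.
Insert 754: h=3, slot 3 occupied → index 4.
Insert 152: h=3, slots 3,4,0 occupied → index 5.
Table: [95, ., ., 75, 754, 152, .]

5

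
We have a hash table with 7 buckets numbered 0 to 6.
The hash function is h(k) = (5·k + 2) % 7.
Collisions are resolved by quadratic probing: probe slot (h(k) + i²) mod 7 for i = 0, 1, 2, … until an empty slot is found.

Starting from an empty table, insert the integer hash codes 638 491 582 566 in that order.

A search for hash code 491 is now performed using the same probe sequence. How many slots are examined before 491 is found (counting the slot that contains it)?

638 hashes to 0; slot 0 is free => place at 0.
491 hashes to 0; 0 taken => place at 1.
582 hashes to 0; 0,1 taken => place at 4.
566 hashes to 4; 4 taken => place at 5.
Table: [638, 491, ∅, ∅, 582, 566, ∅]
Lookup 491: h=0, probe 0,1 → found at 1.

2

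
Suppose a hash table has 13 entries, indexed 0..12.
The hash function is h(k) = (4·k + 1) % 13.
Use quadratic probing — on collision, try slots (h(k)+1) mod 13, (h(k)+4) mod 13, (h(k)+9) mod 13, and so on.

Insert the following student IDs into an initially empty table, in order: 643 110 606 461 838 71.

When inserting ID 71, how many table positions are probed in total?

Insert 643: h=12, slot 12 empty → index 12.
Insert 110: h=12, slot 12 occupied → index 0.
Insert 606: h=7, slot 7 empty → index 7.
Insert 461: h=12, slots 12,0 occupied → index 3.
Insert 838: h=12, slots 12,0,3 occupied → index 8.
Insert 71: h=12, slots 12,0,3,8 occupied → index 2.
Table: [110, —, 71, 461, —, —, —, 606, 838, —, —, —, 643]

5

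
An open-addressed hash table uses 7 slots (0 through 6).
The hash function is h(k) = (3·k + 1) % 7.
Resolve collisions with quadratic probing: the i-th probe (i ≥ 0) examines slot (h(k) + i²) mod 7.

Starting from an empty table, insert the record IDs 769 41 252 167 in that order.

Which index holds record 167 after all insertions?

Insert 769: h=5, slot 5 empty → index 5.
Insert 41: h=5, slot 5 occupied → index 6.
Insert 252: h=1, slot 1 empty → index 1.
Insert 167: h=5, slots 5,6 occupied → index 2.
Table: [-, 252, 167, -, -, 769, 41]

2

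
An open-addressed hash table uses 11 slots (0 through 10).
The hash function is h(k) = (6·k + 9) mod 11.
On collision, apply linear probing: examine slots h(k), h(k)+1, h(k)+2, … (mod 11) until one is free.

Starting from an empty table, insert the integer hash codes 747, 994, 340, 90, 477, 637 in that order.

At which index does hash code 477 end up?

1

747: h=3 → slot 3
994: h=0 → slot 0
340: h=3, probe 3,4 → slot 4
90: h=10 → slot 10
477: h=0, probe 0,1 → slot 1
637: h=3, probe 3,4,5 → slot 5
Table: [994, 477, ., 747, 340, 637, ., ., ., ., 90]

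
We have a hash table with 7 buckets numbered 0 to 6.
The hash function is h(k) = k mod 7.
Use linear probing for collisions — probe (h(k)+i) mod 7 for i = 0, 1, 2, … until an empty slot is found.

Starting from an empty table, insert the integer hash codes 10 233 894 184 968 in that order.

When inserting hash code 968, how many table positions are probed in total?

5

10 hashes to 3; slot 3 is free -> place at 3.
233 hashes to 2; slot 2 is free -> place at 2.
894 hashes to 5; slot 5 is free -> place at 5.
184 hashes to 2; 2,3 taken -> place at 4.
968 hashes to 2; 2,3,4,5 taken -> place at 6.
Table: [—, —, 233, 10, 184, 894, 968]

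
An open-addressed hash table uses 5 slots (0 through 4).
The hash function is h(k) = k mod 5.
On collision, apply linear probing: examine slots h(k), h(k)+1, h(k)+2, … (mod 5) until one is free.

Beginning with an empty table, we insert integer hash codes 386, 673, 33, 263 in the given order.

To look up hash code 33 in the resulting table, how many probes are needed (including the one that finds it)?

386: h=1 → slot 1
673: h=3 → slot 3
33: h=3, probe 3,4 → slot 4
263: h=3, probe 3,4,0 → slot 0
Table: [263, 386, _, 673, 33]
Lookup 33: h=3, probe 3,4 → found at 4.

2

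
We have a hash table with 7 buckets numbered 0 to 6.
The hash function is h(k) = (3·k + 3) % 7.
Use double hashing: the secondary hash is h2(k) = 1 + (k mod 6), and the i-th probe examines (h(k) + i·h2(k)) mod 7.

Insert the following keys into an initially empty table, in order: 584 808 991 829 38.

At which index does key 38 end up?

Insert 584: h=5, slot 5 empty → index 5.
Insert 808: h=5, h2=5, slot 5 occupied → index 3.
Insert 991: h=1, slot 1 empty → index 1.
Insert 829: h=5, h2=2, slot 5 occupied → index 0.
Insert 38: h=5, h2=3, slots 5,1 occupied → index 4.
Table: [829, 991, ∅, 808, 38, 584, ∅]

4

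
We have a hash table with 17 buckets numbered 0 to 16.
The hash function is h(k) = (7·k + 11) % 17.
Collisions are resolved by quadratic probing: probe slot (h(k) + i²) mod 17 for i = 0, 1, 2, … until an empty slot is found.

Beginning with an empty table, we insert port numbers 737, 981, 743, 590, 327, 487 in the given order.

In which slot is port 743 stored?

11

737: h=2 => slot 2
981: h=10 => slot 10
743: h=10, probe 10,11 => slot 11
590: h=10, probe 10,11,14 => slot 14
327: h=5 => slot 5
487: h=3 => slot 3
Table: [_, _, 737, 487, _, 327, _, _, _, _, 981, 743, _, _, 590, _, _]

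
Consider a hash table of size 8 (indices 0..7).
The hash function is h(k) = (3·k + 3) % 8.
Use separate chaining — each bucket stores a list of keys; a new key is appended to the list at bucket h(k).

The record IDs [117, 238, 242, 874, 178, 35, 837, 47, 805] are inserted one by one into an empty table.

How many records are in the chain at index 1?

117 → bucket 2
238 → bucket 5
242 → bucket 1
874 → bucket 1 (collision)
178 → bucket 1 (collision)
35 → bucket 4
837 → bucket 2 (collision)
47 → bucket 0
805 → bucket 2 (collision)
Final buckets:
0: 47
1: 242 -> 874 -> 178
2: 117 -> 837 -> 805
3: .
4: 35
5: 238
6: .
7: .

3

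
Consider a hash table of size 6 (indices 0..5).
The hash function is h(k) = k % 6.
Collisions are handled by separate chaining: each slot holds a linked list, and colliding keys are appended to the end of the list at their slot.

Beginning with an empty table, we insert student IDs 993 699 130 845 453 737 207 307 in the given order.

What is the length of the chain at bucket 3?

4

Insert 993: h=3, bucket 3 empty -> new chain.
Insert 699: h=3, bucket 3 nonempty -> append to chain.
Insert 130: h=4, bucket 4 empty -> new chain.
Insert 845: h=5, bucket 5 empty -> new chain.
Insert 453: h=3, bucket 3 nonempty -> append to chain.
Insert 737: h=5, bucket 5 nonempty -> append to chain.
Insert 207: h=3, bucket 3 nonempty -> append to chain.
Insert 307: h=1, bucket 1 empty -> new chain.
Final buckets:
0: -
1: 307
2: -
3: 993 -> 699 -> 453 -> 207
4: 130
5: 845 -> 737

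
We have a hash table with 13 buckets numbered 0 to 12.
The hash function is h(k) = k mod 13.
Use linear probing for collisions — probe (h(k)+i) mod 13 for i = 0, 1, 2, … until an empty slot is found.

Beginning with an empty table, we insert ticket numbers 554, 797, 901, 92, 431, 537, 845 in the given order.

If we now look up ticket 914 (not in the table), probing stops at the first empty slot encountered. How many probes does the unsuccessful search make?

4

554: h=8 → slot 8
797: h=4 → slot 4
901: h=4, probe 4,5 → slot 5
92: h=1 → slot 1
431: h=2 → slot 2
537: h=4, probe 4,5,6 → slot 6
845: h=0 → slot 0
Table: [845, 92, 431, _, 797, 901, 537, _, 554, _, _, _, _]
Lookup 914: h=4, probe 4,5,6,7 → slot 7 empty, not found.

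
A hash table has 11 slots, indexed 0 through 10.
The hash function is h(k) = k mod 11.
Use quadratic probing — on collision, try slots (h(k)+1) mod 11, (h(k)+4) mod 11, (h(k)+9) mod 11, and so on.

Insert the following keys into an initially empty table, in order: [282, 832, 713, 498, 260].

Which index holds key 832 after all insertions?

282 hashes to 7; slot 7 is free -> place at 7.
832 hashes to 7; 7 taken -> place at 8.
713 hashes to 9; slot 9 is free -> place at 9.
498 hashes to 3; slot 3 is free -> place at 3.
260 hashes to 7; 7,8 taken -> place at 0.
Table: [260, ., ., 498, ., ., ., 282, 832, 713, .]

8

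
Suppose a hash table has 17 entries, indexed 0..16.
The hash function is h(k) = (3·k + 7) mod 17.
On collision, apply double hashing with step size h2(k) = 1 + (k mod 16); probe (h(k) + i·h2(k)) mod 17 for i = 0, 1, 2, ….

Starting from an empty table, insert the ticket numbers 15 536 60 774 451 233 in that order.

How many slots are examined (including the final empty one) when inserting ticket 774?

15: h=1 -> slot 1
536: h=0 -> slot 0
60: h=0, h2=13, probe 0,13 -> slot 13
774: h=0, h2=7, probe 0,7 -> slot 7
451: h=0, h2=4, probe 0,4 -> slot 4
233: h=9 -> slot 9
Table: [536, 15, ., ., 451, ., ., 774, ., 233, ., ., ., 60, ., ., .]

2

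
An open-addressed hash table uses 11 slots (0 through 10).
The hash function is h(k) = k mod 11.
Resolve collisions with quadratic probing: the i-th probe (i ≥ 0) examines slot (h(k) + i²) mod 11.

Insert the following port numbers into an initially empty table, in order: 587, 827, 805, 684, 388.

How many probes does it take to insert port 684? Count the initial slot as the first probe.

587 hashes to 4; slot 4 is free => place at 4.
827 hashes to 2; slot 2 is free => place at 2.
805 hashes to 2; 2 taken => place at 3.
684 hashes to 2; 2,3 taken => place at 6.
388 hashes to 3; 3,4 taken => place at 7.
Table: [., ., 827, 805, 587, ., 684, 388, ., ., .]

3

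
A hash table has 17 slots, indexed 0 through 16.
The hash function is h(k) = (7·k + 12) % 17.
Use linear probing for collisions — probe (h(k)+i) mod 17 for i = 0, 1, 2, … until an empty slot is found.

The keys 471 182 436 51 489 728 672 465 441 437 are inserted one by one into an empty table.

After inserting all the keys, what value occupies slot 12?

Insert 471: h=11, slot 11 empty -> index 11.
Insert 182: h=11, slot 11 occupied -> index 12.
Insert 436: h=4, slot 4 empty -> index 4.
Insert 51: h=12, slot 12 occupied -> index 13.
Insert 489: h=1, slot 1 empty -> index 1.
Insert 728: h=8, slot 8 empty -> index 8.
Insert 672: h=7, slot 7 empty -> index 7.
Insert 465: h=3, slot 3 empty -> index 3.
Insert 441: h=5, slot 5 empty -> index 5.
Insert 437: h=11, slots 11,12,13 occupied -> index 14.
Table: [-, 489, -, 465, 436, 441, -, 672, 728, -, -, 471, 182, 51, 437, -, -]

182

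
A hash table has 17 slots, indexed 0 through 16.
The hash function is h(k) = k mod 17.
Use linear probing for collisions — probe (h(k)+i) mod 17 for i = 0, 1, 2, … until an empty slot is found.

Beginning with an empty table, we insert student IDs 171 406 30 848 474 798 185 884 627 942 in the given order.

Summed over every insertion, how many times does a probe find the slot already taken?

22

171: h=1 => slot 1
406: h=15 => slot 15
30: h=13 => slot 13
848: h=15, probe 15,16 => slot 16
474: h=15, probe 15,16,0 => slot 0
798: h=16, probe 16,0,1,2 => slot 2
185: h=15, probe 15,16,0,1,2,3 => slot 3
884: h=0, probe 0,1,2,3,4 => slot 4
627: h=15, probe 15,16,0,1,2,3,4,5 => slot 5
942: h=7 => slot 7
Table: [474, 171, 798, 185, 884, 627, ∅, 942, ∅, ∅, ∅, ∅, ∅, 30, ∅, 406, 848]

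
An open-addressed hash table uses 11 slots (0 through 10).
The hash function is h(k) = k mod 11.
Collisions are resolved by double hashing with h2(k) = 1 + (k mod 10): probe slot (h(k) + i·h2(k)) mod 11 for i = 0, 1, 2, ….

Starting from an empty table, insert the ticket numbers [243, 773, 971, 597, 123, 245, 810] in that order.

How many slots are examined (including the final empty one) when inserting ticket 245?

2

243 hashes to 1; slot 1 is free → place at 1.
773 hashes to 3; slot 3 is free → place at 3.
971 hashes to 3, h2=2; 3 taken → place at 5.
597 hashes to 3, h2=8; 3 taken → place at 0.
123 hashes to 2; slot 2 is free → place at 2.
245 hashes to 3, h2=6; 3 taken → place at 9.
810 hashes to 7; slot 7 is free → place at 7.
Table: [597, 243, 123, 773, -, 971, -, 810, -, 245, -]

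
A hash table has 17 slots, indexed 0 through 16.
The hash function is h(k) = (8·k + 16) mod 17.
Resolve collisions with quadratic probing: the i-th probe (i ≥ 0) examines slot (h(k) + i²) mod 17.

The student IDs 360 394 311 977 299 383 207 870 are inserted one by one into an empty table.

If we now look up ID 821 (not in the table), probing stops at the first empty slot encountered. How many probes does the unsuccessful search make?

360: h=6 → slot 6
394: h=6, probe 6,7 → slot 7
311: h=5 → slot 5
977: h=12 → slot 12
299: h=11 → slot 11
383: h=3 → slot 3
207: h=6, probe 6,7,10 → slot 10
870: h=6, probe 6,7,10,15 → slot 15
Table: [∅, ∅, ∅, 383, ∅, 311, 360, 394, ∅, ∅, 207, 299, 977, ∅, ∅, 870, ∅]
Lookup 821: h=5, probe 5,6,9 → slot 9 empty, not found.

3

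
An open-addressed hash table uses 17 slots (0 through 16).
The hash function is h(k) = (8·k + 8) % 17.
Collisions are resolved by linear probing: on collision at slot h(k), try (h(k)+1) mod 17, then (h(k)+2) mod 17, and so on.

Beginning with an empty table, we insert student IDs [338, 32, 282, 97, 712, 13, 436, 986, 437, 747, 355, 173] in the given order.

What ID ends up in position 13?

436

Insert 338: h=9, slot 9 empty => index 9.
Insert 32: h=9, slot 9 occupied => index 10.
Insert 282: h=3, slot 3 empty => index 3.
Insert 97: h=2, slot 2 empty => index 2.
Insert 712: h=9, slots 9,10 occupied => index 11.
Insert 13: h=10, slots 10,11 occupied => index 12.
Insert 436: h=11, slots 11,12 occupied => index 13.
Insert 986: h=8, slot 8 empty => index 8.
Insert 437: h=2, slots 2,3 occupied => index 4.
Insert 747: h=0, slot 0 empty => index 0.
Insert 355: h=9, slots 9,10,11,12,13 occupied => index 14.
Insert 173: h=15, slot 15 empty => index 15.
Table: [747, _, 97, 282, 437, _, _, _, 986, 338, 32, 712, 13, 436, 355, 173, _]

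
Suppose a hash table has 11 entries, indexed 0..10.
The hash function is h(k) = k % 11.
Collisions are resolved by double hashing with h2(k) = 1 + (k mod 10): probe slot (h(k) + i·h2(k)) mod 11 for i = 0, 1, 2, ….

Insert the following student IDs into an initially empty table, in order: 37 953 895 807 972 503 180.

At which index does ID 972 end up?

37 hashes to 4; slot 4 is free → place at 4.
953 hashes to 7; slot 7 is free → place at 7.
895 hashes to 4, h2=6; 4 taken → place at 10.
807 hashes to 4, h2=8; 4 taken → place at 1.
972 hashes to 4, h2=3; 4,7,10 taken → place at 2.
503 hashes to 8; slot 8 is free → place at 8.
180 hashes to 4, h2=1; 4 taken → place at 5.
Table: [_, 807, 972, _, 37, 180, _, 953, 503, _, 895]

2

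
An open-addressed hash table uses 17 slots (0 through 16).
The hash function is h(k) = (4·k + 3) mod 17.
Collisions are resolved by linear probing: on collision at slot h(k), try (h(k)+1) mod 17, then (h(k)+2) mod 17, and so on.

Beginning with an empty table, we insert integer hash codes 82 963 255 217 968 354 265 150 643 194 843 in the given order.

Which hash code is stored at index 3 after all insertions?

255

Insert 82: h=8, slot 8 empty → index 8.
Insert 963: h=13, slot 13 empty → index 13.
Insert 255: h=3, slot 3 empty → index 3.
Insert 217: h=4, slot 4 empty → index 4.
Insert 968: h=16, slot 16 empty → index 16.
Insert 354: h=8, slot 8 occupied → index 9.
Insert 265: h=9, slot 9 occupied → index 10.
Insert 150: h=8, slots 8,9,10 occupied → index 11.
Insert 643: h=8, slots 8,9,10,11 occupied → index 12.
Insert 194: h=14, slot 14 empty → index 14.
Insert 843: h=9, slots 9,10,11,12,13,14 occupied → index 15.
Table: [., ., ., 255, 217, ., ., ., 82, 354, 265, 150, 643, 963, 194, 843, 968]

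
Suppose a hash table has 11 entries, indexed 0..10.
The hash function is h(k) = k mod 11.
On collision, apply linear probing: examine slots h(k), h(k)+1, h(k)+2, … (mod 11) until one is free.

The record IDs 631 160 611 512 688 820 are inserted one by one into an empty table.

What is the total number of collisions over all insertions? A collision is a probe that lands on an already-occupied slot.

631 hashes to 4; slot 4 is free → place at 4.
160 hashes to 6; slot 6 is free → place at 6.
611 hashes to 6; 6 taken → place at 7.
512 hashes to 6; 6,7 taken → place at 8.
688 hashes to 6; 6,7,8 taken → place at 9.
820 hashes to 6; 6,7,8,9 taken → place at 10.
Table: [_, _, _, _, 631, _, 160, 611, 512, 688, 820]

10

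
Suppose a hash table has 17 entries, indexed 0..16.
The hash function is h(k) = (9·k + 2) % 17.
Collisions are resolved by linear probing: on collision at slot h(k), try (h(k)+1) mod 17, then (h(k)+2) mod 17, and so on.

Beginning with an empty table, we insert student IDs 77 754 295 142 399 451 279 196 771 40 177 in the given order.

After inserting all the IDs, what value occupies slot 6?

295

Insert 77: h=15, slot 15 empty -> index 15.
Insert 754: h=5, slot 5 empty -> index 5.
Insert 295: h=5, slot 5 occupied -> index 6.
Insert 142: h=5, slots 5,6 occupied -> index 7.
Insert 399: h=6, slots 6,7 occupied -> index 8.
Insert 451: h=15, slot 15 occupied -> index 16.
Insert 279: h=14, slot 14 empty -> index 14.
Insert 196: h=15, slots 15,16 occupied -> index 0.
Insert 771: h=5, slots 5,6,7,8 occupied -> index 9.
Insert 40: h=5, slots 5,6,7,8,9 occupied -> index 10.
Insert 177: h=14, slots 14,15,16,0 occupied -> index 1.
Table: [196, 177, -, -, -, 754, 295, 142, 399, 771, 40, -, -, -, 279, 77, 451]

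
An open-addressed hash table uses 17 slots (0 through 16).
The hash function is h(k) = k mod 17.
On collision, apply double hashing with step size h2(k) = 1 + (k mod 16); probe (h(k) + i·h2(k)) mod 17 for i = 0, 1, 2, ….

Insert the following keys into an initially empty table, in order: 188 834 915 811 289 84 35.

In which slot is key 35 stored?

Insert 188: h=1, slot 1 empty → index 1.
Insert 834: h=1, h2=3, slot 1 occupied → index 4.
Insert 915: h=14, slot 14 empty → index 14.
Insert 811: h=12, slot 12 empty → index 12.
Insert 289: h=0, slot 0 empty → index 0.
Insert 84: h=16, slot 16 empty → index 16.
Insert 35: h=1, h2=4, slot 1 occupied → index 5.
Table: [289, 188, -, -, 834, 35, -, -, -, -, -, -, 811, -, 915, -, 84]

5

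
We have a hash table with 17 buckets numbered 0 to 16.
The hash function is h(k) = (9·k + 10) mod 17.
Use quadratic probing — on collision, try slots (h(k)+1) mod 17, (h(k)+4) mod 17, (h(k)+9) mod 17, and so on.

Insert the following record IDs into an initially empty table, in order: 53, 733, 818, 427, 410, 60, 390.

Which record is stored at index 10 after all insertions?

410

53 hashes to 11; slot 11 is free => place at 11.
733 hashes to 11; 11 taken => place at 12.
818 hashes to 11; 11,12 taken => place at 15.
427 hashes to 11; 11,12,15 taken => place at 3.
410 hashes to 11; 11,12,15,3 taken => place at 10.
60 hashes to 6; slot 6 is free => place at 6.
390 hashes to 1; slot 1 is free => place at 1.
Table: [∅, 390, ∅, 427, ∅, ∅, 60, ∅, ∅, ∅, 410, 53, 733, ∅, ∅, 818, ∅]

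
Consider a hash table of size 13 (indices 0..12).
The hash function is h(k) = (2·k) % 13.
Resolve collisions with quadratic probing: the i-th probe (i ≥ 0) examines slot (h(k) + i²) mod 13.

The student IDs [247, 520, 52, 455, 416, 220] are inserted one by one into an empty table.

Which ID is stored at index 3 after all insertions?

Insert 247: h=0, slot 0 empty → index 0.
Insert 520: h=0, slot 0 occupied → index 1.
Insert 52: h=0, slots 0,1 occupied → index 4.
Insert 455: h=0, slots 0,1,4 occupied → index 9.
Insert 416: h=0, slots 0,1,4,9 occupied → index 3.
Insert 220: h=11, slot 11 empty → index 11.
Table: [247, 520, ∅, 416, 52, ∅, ∅, ∅, ∅, 455, ∅, 220, ∅]

416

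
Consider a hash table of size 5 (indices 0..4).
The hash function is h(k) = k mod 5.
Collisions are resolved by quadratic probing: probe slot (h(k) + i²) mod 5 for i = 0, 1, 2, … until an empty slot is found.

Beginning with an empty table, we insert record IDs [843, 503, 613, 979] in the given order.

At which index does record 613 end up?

2

843 hashes to 3; slot 3 is free → place at 3.
503 hashes to 3; 3 taken → place at 4.
613 hashes to 3; 3,4 taken → place at 2.
979 hashes to 4; 4 taken → place at 0.
Table: [979, ., 613, 843, 503]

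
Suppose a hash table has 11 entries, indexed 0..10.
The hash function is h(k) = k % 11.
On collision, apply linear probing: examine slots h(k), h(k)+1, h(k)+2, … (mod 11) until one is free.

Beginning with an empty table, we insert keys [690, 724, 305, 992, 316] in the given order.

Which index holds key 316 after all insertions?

0

Insert 690: h=8, slot 8 empty => index 8.
Insert 724: h=9, slot 9 empty => index 9.
Insert 305: h=8, slots 8,9 occupied => index 10.
Insert 992: h=2, slot 2 empty => index 2.
Insert 316: h=8, slots 8,9,10 occupied => index 0.
Table: [316, -, 992, -, -, -, -, -, 690, 724, 305]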